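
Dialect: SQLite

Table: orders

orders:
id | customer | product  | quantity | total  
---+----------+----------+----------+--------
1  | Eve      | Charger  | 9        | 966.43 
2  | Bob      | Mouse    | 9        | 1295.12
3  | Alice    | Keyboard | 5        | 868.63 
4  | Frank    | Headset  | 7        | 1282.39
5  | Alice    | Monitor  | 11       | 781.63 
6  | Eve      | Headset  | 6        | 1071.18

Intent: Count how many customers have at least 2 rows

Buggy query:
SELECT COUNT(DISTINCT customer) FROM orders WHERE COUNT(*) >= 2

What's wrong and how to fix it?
Bug: WHERE filters individual rows, not groups, so a group-level COUNT is invalid there

Fix: Use a subquery that GROUPs and filters with HAVING, then count its rows

Corrected query:
SELECT COUNT(*) FROM (SELECT customer FROM orders GROUP BY customer HAVING COUNT(*) >= 2)

Result:
COUNT(*)
--------
2       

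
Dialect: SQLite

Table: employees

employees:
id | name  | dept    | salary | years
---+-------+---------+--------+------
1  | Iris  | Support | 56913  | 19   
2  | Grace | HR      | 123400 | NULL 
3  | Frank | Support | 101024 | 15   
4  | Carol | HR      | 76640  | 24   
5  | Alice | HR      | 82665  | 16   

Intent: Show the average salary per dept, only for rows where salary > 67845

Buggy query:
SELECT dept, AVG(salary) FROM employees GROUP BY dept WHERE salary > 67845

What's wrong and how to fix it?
Bug: WHERE cannot follow GROUP BY

Fix: Move the WHERE clause before GROUP BY

Corrected query:
SELECT dept, AVG(salary) FROM employees WHERE salary > 67845 GROUP BY dept

Result:
dept    | AVG(salary)
--------+------------
HR      | 94235      
Support | 101024     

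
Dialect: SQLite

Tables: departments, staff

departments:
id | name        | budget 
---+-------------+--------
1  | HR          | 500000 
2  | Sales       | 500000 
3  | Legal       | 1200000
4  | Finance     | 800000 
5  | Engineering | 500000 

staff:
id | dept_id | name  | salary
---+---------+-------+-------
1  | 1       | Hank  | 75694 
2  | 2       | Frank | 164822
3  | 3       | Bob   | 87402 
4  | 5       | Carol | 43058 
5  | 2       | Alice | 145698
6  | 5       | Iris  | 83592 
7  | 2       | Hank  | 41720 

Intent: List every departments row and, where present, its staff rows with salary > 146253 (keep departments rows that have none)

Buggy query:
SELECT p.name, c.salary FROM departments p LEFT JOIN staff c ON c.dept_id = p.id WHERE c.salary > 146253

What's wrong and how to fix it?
Bug: A WHERE condition on the right-hand table after LEFT JOIN drops unmatched parents

Fix: Put 'c.salary > 146253' in the JOIN's ON clause instead of WHERE

Corrected query:
SELECT p.name, c.salary FROM departments p LEFT JOIN staff c ON c.dept_id = p.id AND c.salary > 146253

Result:
name        | salary
------------+-------
HR          | NULL  
Sales       | 164822
Legal       | NULL  
Finance     | NULL  
Engineering | NULL  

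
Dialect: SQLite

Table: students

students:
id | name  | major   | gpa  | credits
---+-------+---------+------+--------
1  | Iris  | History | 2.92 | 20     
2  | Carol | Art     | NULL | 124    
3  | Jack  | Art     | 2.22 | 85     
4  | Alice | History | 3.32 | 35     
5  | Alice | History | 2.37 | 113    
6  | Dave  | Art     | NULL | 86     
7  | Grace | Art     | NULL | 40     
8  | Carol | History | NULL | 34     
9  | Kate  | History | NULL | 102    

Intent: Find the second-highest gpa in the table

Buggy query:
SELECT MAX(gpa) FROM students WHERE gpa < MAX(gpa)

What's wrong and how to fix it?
Bug: The inner MAX is an aggregate inside WHERE, which is not allowed

Fix: Compute the overall MAX in a subquery, then take MAX of rows below it

Corrected query:
SELECT MAX(gpa) FROM students WHERE gpa < (SELECT MAX(gpa) FROM students)

Result:
MAX(gpa)
--------
2.92    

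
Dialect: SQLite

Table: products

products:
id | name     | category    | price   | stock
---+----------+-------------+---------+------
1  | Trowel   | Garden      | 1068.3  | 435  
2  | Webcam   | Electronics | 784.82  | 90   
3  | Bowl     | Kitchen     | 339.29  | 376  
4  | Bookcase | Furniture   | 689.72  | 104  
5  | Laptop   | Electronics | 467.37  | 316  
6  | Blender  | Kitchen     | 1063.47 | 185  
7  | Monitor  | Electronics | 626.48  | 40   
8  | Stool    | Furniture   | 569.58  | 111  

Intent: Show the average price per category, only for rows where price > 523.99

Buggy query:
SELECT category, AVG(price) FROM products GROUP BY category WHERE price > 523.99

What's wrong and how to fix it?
Bug: WHERE cannot follow GROUP BY

Fix: Move the WHERE clause before GROUP BY

Corrected query:
SELECT category, AVG(price) FROM products WHERE price > 523.99 GROUP BY category

Result:
category    | AVG(price)
------------+-----------
Electronics | 705.65    
Furniture   | 629.65    
Garden      | 1068.3    
Kitchen     | 1063.47   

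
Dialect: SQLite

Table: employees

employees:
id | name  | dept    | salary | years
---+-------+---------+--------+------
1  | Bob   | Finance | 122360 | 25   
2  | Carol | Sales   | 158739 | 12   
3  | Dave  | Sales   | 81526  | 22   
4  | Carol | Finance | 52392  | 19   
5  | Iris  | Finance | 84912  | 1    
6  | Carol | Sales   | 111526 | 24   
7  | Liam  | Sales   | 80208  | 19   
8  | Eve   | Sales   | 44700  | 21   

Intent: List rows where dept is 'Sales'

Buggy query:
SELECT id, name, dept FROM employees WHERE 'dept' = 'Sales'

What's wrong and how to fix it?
Bug: 'dept' in single quotes is a string literal, not the column; the comparison is literal-vs-literal and never true

Fix: Reference the column as dept without single quotes

Corrected query:
SELECT id, name, dept FROM employees WHERE dept = 'Sales'

Result:
id | name  | dept 
---+-------+------
2  | Carol | Sales
3  | Dave  | Sales
6  | Carol | Sales
7  | Liam  | Sales
8  | Eve   | Sales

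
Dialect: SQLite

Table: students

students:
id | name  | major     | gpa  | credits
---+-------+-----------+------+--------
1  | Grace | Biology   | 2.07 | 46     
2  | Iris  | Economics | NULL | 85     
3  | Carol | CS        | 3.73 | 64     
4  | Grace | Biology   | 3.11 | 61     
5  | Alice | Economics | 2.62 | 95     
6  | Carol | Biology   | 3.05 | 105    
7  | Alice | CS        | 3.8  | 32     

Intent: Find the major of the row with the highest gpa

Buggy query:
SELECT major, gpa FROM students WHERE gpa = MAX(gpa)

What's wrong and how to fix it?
Bug: MAX(gpa) is an aggregate and cannot be used directly in WHERE

Fix: Use a subquery: WHERE gpa = (SELECT MAX(gpa) FROM students)

Corrected query:
SELECT major, gpa FROM students WHERE gpa = (SELECT MAX(gpa) FROM students)

Result:
major | gpa
------+----
CS    | 3.8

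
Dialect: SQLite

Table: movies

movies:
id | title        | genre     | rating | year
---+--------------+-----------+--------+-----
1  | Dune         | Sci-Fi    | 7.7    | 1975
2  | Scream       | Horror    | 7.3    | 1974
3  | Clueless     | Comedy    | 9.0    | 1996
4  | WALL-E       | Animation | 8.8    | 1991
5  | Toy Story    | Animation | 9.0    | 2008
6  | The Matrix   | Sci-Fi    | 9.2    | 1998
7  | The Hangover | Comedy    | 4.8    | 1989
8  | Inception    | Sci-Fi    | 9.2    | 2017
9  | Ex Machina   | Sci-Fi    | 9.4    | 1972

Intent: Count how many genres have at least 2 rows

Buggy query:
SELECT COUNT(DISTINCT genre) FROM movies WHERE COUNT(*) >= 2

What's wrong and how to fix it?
Bug: WHERE filters individual rows, not groups, so a group-level COUNT is invalid there

Fix: Group first with HAVING COUNT(*) >= 2, then COUNT the resulting groups

Corrected query:
SELECT COUNT(*) FROM (SELECT genre FROM movies GROUP BY genre HAVING COUNT(*) >= 2)

Result:
COUNT(*)
--------
3       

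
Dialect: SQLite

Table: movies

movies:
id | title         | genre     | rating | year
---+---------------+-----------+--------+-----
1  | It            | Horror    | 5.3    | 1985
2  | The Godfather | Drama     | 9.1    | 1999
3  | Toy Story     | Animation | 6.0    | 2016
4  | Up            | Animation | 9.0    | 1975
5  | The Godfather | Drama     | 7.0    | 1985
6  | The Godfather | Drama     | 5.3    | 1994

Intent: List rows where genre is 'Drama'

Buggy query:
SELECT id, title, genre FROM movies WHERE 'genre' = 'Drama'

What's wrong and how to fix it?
Bug: Single quotes denote string literals in SQL; the column name is being compared as a constant string

Fix: Remove the quotes around the column name (or use double quotes for an identifier)

Corrected query:
SELECT id, title, genre FROM movies WHERE genre = 'Drama'

Result:
id | title         | genre
---+---------------+------
2  | The Godfather | Drama
5  | The Godfather | Drama
6  | The Godfather | Drama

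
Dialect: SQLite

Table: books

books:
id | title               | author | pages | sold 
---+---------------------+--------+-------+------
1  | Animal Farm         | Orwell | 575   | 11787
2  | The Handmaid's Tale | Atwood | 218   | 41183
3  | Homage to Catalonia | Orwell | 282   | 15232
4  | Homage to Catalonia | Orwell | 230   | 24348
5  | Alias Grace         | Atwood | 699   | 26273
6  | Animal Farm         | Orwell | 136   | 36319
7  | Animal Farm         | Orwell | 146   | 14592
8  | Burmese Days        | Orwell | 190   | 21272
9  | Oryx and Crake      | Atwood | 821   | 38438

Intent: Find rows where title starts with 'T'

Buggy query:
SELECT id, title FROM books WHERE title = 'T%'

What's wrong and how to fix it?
Bug: Wildcards only work with LIKE; '=' treats '%' as a literal character

Fix: Use LIKE for wildcard pattern matching

Corrected query:
SELECT id, title FROM books WHERE title LIKE 'T%'

Result:
id | title              
---+--------------------
2  | The Handmaid's Tale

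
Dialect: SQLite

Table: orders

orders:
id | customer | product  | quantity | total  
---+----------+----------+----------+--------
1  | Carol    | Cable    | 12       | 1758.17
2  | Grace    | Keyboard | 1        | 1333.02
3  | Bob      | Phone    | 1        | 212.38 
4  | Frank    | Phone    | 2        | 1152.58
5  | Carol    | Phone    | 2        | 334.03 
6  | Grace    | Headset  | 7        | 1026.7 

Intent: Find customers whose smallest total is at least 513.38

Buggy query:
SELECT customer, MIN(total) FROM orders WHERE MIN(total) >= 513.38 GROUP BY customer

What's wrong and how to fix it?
Bug: Aggregates like MIN are computed per group after WHERE runs

Fix: Replace WHERE with HAVING after the GROUP BY

Corrected query:
SELECT customer, MIN(total) FROM orders GROUP BY customer HAVING MIN(total) >= 513.38

Result:
customer | MIN(total)
---------+-----------
Frank    | 1152.58   
Grace    | 1026.7    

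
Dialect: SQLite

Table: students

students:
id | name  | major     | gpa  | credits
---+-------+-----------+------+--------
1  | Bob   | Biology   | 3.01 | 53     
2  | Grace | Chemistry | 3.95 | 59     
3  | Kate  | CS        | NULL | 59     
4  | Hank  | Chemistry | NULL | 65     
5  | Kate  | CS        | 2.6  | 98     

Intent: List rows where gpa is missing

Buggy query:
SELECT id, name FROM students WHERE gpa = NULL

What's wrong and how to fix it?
Bug: '= NULL' is always unknown in SQL three-valued logic, so no rows match

Fix: Replace '= NULL' with 'IS NULL'

Corrected query:
SELECT id, name FROM students WHERE gpa IS NULL

Result:
id | name
---+-----
3  | Kate
4  | Hank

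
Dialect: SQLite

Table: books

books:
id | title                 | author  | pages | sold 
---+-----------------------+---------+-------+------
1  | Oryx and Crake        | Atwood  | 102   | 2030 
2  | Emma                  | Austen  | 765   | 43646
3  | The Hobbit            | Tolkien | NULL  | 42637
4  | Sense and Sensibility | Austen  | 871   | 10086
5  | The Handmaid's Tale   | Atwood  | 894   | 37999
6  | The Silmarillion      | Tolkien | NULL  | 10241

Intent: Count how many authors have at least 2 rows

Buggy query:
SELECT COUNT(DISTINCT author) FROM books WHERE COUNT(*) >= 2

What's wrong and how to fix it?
Bug: WHERE filters individual rows, not groups, so a group-level COUNT is invalid there

Fix: Use a subquery that GROUPs and filters with HAVING, then count its rows

Corrected query:
SELECT COUNT(*) FROM (SELECT author FROM books GROUP BY author HAVING COUNT(*) >= 2)

Result:
COUNT(*)
--------
3       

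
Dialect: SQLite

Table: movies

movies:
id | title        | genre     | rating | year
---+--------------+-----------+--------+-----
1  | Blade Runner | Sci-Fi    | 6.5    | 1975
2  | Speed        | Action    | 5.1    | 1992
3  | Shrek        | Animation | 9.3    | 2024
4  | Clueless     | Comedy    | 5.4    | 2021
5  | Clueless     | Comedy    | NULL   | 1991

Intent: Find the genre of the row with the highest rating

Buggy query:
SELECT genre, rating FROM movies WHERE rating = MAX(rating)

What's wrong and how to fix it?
Bug: MAX(rating) is an aggregate and cannot be used directly in WHERE

Fix: Wrap MAX in a scalar subquery so WHERE compares against a single value

Corrected query:
SELECT genre, rating FROM movies WHERE rating = (SELECT MAX(rating) FROM movies)

Result:
genre     | rating
----------+-------
Animation | 9.3   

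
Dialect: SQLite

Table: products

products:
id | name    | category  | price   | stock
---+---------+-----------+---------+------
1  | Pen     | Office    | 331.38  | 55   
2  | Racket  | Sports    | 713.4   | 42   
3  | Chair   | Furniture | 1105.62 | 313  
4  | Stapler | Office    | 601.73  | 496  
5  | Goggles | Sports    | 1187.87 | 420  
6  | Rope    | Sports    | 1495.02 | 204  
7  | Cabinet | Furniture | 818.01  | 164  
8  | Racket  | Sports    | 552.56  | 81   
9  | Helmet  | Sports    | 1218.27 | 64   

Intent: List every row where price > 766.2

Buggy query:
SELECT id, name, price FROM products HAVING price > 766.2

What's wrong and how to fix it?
Bug: This is a non-aggregate query (no GROUP BY, no aggregates), so in SQLite the HAVING clause is invalid here; a row-level condition belongs in WHERE

Fix: Replace HAVING with WHERE since the condition applies to individual rows

Corrected query:
SELECT id, name, price FROM products WHERE price > 766.2

Result:
id | name    | price  
---+---------+--------
3  | Chair   | 1105.62
5  | Goggles | 1187.87
6  | Rope    | 1495.02
7  | Cabinet | 818.01 
9  | Helmet  | 1218.27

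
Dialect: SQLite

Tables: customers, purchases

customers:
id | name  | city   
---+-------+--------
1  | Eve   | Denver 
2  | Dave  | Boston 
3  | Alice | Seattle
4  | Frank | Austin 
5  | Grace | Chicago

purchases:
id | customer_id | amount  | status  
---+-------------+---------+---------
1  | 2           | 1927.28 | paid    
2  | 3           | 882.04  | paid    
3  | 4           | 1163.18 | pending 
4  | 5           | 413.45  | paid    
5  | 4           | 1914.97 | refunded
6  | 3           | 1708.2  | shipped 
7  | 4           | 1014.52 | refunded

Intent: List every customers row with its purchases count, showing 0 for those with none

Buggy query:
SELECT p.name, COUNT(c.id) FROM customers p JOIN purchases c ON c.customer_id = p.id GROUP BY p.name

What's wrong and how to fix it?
Bug: INNER JOIN drops customers rows that have no matching purchases rows

Fix: Use LEFT JOIN so parents without children still appear (COUNT(c.id) gives 0)

Corrected query:
SELECT p.name, COUNT(c.id) FROM customers p LEFT JOIN purchases c ON c.customer_id = p.id GROUP BY p.name

Result:
name  | COUNT(c.id)
------+------------
Alice | 2          
Dave  | 1          
Eve   | 0          
Frank | 3          
Grace | 1          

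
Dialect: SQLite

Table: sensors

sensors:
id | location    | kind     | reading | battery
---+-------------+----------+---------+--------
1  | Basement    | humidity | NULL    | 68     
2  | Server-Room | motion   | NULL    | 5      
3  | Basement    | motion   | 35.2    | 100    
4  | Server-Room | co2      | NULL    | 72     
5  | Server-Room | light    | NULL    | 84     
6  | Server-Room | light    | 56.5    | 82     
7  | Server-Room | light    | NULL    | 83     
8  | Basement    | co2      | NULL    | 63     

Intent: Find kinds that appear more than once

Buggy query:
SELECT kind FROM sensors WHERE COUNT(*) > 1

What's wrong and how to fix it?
Bug: WHERE can't reference COUNT(*); aggregates are computed after WHERE

Fix: Group first, then use HAVING for the count condition

Corrected query:
SELECT kind FROM sensors GROUP BY kind HAVING COUNT(*) > 1

Result:
kind  
------
co2   
light 
motion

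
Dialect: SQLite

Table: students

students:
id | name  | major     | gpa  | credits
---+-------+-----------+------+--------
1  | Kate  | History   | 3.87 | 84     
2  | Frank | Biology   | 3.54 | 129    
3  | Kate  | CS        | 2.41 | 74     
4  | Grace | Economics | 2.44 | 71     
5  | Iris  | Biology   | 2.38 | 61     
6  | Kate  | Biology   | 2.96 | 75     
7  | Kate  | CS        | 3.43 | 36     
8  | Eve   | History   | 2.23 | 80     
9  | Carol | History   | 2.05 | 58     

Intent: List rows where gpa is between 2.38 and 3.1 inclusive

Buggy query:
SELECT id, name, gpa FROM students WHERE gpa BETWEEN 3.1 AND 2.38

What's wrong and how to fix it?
Bug: The bounds are reversed; BETWEEN a AND b requires a <= b to match anything

Fix: Swap the bounds so the smaller value comes first

Corrected query:
SELECT id, name, gpa FROM students WHERE gpa BETWEEN 2.38 AND 3.1

Result:
id | name  | gpa 
---+-------+-----
3  | Kate  | 2.41
4  | Grace | 2.44
5  | Iris  | 2.38
6  | Kate  | 2.96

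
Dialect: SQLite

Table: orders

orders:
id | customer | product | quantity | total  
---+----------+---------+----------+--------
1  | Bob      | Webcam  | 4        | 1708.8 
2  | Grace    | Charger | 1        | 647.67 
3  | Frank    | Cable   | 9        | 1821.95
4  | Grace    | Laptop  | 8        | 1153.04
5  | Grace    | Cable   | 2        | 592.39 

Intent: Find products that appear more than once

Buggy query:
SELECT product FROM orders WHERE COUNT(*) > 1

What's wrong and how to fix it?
Bug: WHERE can't reference COUNT(*); aggregates are computed after WHERE

Fix: GROUP BY product, then filter groups with HAVING COUNT(*) > 1

Corrected query:
SELECT product FROM orders GROUP BY product HAVING COUNT(*) > 1

Result:
product
-------
Cable  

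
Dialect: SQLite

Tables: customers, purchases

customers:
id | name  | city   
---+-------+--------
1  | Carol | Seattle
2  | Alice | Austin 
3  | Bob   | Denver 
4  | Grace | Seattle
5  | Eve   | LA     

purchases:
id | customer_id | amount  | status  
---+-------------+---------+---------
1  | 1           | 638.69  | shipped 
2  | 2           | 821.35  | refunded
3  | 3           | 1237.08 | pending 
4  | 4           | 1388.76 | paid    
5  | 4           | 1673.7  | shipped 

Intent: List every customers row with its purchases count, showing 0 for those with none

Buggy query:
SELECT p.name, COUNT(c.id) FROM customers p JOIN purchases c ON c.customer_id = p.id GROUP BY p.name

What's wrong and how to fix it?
Bug: INNER JOIN drops customers rows that have no matching purchases rows

Fix: Switch to LEFT JOIN to retain unmatched parent rows

Corrected query:
SELECT p.name, COUNT(c.id) FROM customers p LEFT JOIN purchases c ON c.customer_id = p.id GROUP BY p.name

Result:
name  | COUNT(c.id)
------+------------
Alice | 1          
Bob   | 1          
Carol | 1          
Eve   | 0          
Grace | 2          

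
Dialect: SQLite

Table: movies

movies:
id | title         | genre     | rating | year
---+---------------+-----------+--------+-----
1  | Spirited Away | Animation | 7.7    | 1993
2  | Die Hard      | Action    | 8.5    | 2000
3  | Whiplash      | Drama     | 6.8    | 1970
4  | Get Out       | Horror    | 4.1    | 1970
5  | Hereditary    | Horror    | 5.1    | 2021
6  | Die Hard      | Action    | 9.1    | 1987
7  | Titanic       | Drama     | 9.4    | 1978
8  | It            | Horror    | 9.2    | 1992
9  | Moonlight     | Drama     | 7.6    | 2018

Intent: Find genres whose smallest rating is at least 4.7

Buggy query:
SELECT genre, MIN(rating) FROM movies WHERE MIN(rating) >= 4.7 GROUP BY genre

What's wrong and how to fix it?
Bug: MIN() in WHERE is a misuse of aggregate

Fix: Use HAVING for the per-group MIN condition

Corrected query:
SELECT genre, MIN(rating) FROM movies GROUP BY genre HAVING MIN(rating) >= 4.7

Result:
genre     | MIN(rating)
----------+------------
Action    | 8.5        
Animation | 7.7        
Drama     | 6.8        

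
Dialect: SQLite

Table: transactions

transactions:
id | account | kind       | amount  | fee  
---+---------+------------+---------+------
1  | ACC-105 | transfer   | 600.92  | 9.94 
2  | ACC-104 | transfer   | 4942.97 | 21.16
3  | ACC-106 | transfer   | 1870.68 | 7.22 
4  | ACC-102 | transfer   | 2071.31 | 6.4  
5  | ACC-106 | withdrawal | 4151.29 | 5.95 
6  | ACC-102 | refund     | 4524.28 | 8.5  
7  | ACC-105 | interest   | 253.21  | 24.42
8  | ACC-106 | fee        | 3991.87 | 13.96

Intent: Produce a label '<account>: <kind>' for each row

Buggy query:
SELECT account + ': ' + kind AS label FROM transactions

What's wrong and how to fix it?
Bug: '+' is numeric addition; on text columns SQLite converts them to 0 instead of concatenating

Fix: Replace + with || to concatenate text

Corrected query:
SELECT account || ': ' || kind AS label FROM transactions

Result:
label              
-------------------
ACC-105: transfer  
ACC-104: transfer  
ACC-106: transfer  
ACC-102: transfer  
ACC-106: withdrawal
ACC-102: refund    
ACC-105: interest  
ACC-106: fee       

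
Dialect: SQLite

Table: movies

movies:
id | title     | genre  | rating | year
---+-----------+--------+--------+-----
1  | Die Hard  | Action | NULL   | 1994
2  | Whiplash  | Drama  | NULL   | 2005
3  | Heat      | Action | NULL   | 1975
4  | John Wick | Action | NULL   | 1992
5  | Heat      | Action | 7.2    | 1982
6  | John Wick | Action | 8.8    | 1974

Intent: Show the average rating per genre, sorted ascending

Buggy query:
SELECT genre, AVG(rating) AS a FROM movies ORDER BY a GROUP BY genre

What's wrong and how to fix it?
Bug: GROUP BY must precede ORDER BY

Fix: Move ORDER BY to the end, after GROUP BY

Corrected query:
SELECT genre, AVG(rating) AS a FROM movies GROUP BY genre ORDER BY a

Result:
genre  | a   
-------+-----
Drama  | NULL
Action | 8   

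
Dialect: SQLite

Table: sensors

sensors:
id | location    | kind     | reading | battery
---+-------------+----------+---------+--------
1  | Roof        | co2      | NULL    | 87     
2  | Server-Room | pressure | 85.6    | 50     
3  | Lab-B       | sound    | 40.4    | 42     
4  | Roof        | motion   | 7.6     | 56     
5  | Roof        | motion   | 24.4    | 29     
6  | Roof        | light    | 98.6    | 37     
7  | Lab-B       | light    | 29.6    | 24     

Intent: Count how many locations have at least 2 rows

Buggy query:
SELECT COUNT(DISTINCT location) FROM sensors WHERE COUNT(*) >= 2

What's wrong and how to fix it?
Bug: WHERE filters individual rows, not groups, so a group-level COUNT is invalid there

Fix: Group first with HAVING COUNT(*) >= 2, then COUNT the resulting groups

Corrected query:
SELECT COUNT(*) FROM (SELECT location FROM sensors GROUP BY location HAVING COUNT(*) >= 2)

Result:
COUNT(*)
--------
2       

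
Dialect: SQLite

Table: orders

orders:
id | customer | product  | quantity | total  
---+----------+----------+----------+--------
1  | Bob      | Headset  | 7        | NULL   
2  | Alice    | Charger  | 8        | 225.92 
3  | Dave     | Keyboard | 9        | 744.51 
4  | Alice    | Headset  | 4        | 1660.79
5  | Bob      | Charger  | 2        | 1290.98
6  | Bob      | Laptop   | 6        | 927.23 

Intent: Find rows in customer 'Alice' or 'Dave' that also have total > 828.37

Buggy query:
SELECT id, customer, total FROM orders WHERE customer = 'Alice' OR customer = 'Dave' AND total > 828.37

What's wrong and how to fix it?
Bug: Without parentheses, AND is evaluated before OR, so the total filter only applies to the 'Dave' branch

Fix: Group the OR with parentheses (or use IN), then AND the threshold

Corrected query:
SELECT id, customer, total FROM orders WHERE (customer = 'Alice' OR customer = 'Dave') AND total > 828.37

Result:
id | customer | total  
---+----------+--------
4  | Alice    | 1660.79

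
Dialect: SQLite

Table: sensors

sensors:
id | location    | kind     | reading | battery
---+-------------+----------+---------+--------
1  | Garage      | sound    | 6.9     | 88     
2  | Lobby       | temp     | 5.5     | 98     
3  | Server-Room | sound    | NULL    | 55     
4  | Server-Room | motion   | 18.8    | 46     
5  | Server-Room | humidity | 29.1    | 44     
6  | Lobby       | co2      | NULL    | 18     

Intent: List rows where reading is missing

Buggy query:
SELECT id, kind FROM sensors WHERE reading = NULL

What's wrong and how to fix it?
Bug: Comparing to NULL with '=' never matches; NULL = NULL is unknown, not true

Fix: Use IS NULL to test for NULL

Corrected query:
SELECT id, kind FROM sensors WHERE reading IS NULL

Result:
id | kind 
---+------
3  | sound
6  | co2  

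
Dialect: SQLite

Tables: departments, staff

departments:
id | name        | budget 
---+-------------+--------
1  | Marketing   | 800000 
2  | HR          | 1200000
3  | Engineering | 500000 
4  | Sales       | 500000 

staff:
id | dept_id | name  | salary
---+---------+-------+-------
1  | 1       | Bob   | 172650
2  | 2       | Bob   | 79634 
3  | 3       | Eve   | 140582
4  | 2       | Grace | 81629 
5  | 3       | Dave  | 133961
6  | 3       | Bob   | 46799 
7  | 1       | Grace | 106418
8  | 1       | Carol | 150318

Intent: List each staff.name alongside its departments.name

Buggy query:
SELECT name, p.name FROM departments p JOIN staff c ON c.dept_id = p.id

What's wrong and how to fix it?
Bug: Both tables have a 'name' column; the unqualified reference is ambiguous

Fix: Qualify the column with its table alias (c.name)

Corrected query:
SELECT c.name, p.name FROM departments p JOIN staff c ON c.dept_id = p.id

Result:
name  | name       
------+------------
Bob   | Marketing  
Bob   | HR         
Eve   | Engineering
Grace | HR         
Dave  | Engineering
Bob   | Engineering
Grace | Marketing  
Carol | Marketing  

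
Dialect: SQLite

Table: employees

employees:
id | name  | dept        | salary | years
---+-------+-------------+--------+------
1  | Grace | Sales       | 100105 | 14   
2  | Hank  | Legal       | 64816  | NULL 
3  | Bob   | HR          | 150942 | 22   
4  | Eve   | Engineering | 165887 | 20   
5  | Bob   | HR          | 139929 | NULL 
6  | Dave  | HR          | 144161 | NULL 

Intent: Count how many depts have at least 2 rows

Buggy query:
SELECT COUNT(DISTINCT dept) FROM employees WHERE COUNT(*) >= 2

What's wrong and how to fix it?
Bug: COUNT(*) cannot appear in WHERE; the per-group count doesn't exist yet

Fix: Use a subquery that GROUPs and filters with HAVING, then count its rows

Corrected query:
SELECT COUNT(*) FROM (SELECT dept FROM employees GROUP BY dept HAVING COUNT(*) >= 2)

Result:
COUNT(*)
--------
1       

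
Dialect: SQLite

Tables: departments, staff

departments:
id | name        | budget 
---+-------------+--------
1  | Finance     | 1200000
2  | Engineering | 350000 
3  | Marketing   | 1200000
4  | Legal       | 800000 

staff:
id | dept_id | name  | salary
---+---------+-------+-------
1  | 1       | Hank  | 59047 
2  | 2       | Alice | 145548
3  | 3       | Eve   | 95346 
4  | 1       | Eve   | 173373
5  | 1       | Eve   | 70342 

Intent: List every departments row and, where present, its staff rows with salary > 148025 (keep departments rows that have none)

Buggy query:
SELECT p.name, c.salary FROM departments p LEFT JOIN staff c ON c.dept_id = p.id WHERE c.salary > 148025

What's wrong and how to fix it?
Bug: Filtering c.salary in WHERE discards the NULL rows produced by LEFT JOIN, turning it into an inner join

Fix: Move the right-table condition into the ON clause so unmatched parents are kept

Corrected query:
SELECT p.name, c.salary FROM departments p LEFT JOIN staff c ON c.dept_id = p.id AND c.salary > 148025

Result:
name        | salary
------------+-------
Finance     | 173373
Engineering | NULL  
Marketing   | NULL  
Legal       | NULL  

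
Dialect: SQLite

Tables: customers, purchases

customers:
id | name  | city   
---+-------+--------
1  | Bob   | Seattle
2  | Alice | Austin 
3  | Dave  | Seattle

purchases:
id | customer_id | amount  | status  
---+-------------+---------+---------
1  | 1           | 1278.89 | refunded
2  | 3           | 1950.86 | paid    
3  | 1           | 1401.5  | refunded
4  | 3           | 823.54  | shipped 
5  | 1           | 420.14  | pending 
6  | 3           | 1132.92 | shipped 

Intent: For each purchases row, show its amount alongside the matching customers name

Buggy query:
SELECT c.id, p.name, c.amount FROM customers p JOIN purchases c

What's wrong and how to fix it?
Bug: Missing join condition: each purchases row is matched to all customers rows instead of just its own

Fix: Add ON c.customer_id = p.id to the JOIN

Corrected query:
SELECT c.id, p.name, c.amount FROM customers p JOIN purchases c ON c.customer_id = p.id

Result:
id | name | amount 
---+------+--------
1  | Bob  | 1278.89
2  | Dave | 1950.86
3  | Bob  | 1401.5 
4  | Dave | 823.54 
5  | Bob  | 420.14 
6  | Dave | 1132.92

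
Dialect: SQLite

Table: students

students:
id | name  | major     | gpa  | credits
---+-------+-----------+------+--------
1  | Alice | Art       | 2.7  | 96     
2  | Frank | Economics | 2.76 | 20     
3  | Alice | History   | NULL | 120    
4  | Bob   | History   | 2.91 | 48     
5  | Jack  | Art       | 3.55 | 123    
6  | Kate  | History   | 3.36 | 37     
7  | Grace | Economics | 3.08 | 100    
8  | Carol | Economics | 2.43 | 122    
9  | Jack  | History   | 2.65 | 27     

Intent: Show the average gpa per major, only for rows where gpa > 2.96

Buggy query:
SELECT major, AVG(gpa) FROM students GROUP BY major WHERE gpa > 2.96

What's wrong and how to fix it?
Bug: Row-level WHERE must come before GROUP BY in the clause order

Fix: Place WHERE between FROM and GROUP BY

Corrected query:
SELECT major, AVG(gpa) FROM students WHERE gpa > 2.96 GROUP BY major

Result:
major     | AVG(gpa)
----------+---------
Art       | 3.55    
Economics | 3.08    
History   | 3.36    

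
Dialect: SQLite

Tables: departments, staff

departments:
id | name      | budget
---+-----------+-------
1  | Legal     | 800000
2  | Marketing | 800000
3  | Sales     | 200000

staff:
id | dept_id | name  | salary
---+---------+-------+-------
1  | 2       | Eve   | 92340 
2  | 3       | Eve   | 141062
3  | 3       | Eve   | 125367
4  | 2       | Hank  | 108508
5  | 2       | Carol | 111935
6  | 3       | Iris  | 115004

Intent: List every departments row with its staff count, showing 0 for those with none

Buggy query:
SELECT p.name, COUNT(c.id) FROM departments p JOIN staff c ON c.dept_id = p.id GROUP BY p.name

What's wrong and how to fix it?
Bug: An inner join excludes parents with zero children

Fix: Use LEFT JOIN so parents without children still appear (COUNT(c.id) gives 0)

Corrected query:
SELECT p.name, COUNT(c.id) FROM departments p LEFT JOIN staff c ON c.dept_id = p.id GROUP BY p.name

Result:
name      | COUNT(c.id)
----------+------------
Legal     | 0          
Marketing | 3          
Sales     | 3          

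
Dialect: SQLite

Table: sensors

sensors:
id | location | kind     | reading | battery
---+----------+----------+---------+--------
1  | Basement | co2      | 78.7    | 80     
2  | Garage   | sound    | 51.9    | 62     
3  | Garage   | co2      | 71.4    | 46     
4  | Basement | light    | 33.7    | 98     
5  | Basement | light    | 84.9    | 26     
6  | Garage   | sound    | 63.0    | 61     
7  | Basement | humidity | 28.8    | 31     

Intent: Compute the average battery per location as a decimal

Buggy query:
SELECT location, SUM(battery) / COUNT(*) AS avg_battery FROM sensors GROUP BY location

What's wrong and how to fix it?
Bug: Both operands are integers, so '/' performs integer division and truncates

Fix: Multiply by 1.0 (or CAST to REAL) to force floating-point division

Corrected query:
SELECT location, SUM(battery) * 1.0 / COUNT(*) AS avg_battery FROM sensors GROUP BY location

Result:
location | avg_battery
---------+------------
Basement | 58.75      
Garage   | 56.333333  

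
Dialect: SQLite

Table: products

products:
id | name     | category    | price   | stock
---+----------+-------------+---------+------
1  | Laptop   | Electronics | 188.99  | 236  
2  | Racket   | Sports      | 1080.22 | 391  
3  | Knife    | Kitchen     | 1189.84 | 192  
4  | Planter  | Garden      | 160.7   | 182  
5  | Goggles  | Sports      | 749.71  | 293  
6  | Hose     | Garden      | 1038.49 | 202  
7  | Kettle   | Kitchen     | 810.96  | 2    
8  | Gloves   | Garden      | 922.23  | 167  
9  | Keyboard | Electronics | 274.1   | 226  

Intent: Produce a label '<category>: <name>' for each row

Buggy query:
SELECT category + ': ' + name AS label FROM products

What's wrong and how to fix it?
Bug: '+' is numeric addition; on text columns SQLite converts them to 0 instead of concatenating

Fix: Replace + with || to concatenate text

Corrected query:
SELECT category || ': ' || name AS label FROM products

Result:
label                
---------------------
Electronics: Laptop  
Sports: Racket       
Kitchen: Knife       
Garden: Planter      
Sports: Goggles      
Garden: Hose         
Kitchen: Kettle      
Garden: Gloves       
Electronics: Keyboard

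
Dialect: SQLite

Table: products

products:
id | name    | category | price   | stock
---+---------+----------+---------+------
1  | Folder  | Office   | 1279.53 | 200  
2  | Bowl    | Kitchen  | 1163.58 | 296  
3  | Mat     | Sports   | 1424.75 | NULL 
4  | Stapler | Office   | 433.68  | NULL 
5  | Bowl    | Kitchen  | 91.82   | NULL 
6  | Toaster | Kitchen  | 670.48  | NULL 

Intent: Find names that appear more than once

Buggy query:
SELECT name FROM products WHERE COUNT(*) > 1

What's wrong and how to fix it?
Bug: WHERE can't reference COUNT(*); aggregates are computed after WHERE

Fix: Group first, then use HAVING for the count condition

Corrected query:
SELECT name FROM products GROUP BY name HAVING COUNT(*) > 1

Result:
name
----
Bowl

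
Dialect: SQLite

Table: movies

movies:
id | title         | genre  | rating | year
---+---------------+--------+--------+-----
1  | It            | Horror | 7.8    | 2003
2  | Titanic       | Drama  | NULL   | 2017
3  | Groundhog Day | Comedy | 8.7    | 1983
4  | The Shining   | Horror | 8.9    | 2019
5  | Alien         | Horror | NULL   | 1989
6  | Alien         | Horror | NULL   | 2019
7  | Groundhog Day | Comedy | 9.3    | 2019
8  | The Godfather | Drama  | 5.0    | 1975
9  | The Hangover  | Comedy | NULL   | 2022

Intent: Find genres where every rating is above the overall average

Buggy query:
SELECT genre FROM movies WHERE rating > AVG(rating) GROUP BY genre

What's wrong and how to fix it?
Bug: WHERE evaluates per row before aggregation, so AVG() is unavailable

Fix: Compute the overall average in a scalar subquery and compare each group's MIN against it in HAVING

Corrected query:
SELECT genre FROM movies GROUP BY genre HAVING MIN(rating) > (SELECT AVG(rating) FROM movies)

Result:
genre 
------
Comedy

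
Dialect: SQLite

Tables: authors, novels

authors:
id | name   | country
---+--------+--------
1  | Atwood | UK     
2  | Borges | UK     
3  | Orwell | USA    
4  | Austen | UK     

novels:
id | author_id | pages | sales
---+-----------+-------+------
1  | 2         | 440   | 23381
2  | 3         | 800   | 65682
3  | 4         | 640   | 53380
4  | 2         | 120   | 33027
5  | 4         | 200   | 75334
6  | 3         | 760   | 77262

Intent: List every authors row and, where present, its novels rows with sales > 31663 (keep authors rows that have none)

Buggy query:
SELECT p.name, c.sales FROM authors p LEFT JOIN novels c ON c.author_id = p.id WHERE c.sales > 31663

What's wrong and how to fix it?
Bug: A WHERE condition on the right-hand table after LEFT JOIN drops unmatched parents

Fix: Put 'c.sales > 31663' in the JOIN's ON clause instead of WHERE

Corrected query:
SELECT p.name, c.sales FROM authors p LEFT JOIN novels c ON c.author_id = p.id AND c.sales > 31663

Result:
name   | sales
-------+------
Atwood | NULL 
Borges | 33027
Orwell | 65682
Orwell | 77262
Austen | 53380
Austen | 75334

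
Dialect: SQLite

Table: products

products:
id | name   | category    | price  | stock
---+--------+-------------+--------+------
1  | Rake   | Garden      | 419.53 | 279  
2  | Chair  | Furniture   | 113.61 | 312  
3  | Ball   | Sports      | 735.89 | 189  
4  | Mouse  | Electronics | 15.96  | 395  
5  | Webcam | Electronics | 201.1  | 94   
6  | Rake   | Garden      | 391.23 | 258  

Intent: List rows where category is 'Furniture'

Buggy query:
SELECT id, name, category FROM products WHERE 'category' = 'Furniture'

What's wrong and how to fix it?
Bug: Single quotes denote string literals in SQL; the column name is being compared as a constant string

Fix: Reference the column as category without single quotes

Corrected query:
SELECT id, name, category FROM products WHERE category = 'Furniture'

Result:
id | name  | category 
---+-------+----------
2  | Chair | Furniture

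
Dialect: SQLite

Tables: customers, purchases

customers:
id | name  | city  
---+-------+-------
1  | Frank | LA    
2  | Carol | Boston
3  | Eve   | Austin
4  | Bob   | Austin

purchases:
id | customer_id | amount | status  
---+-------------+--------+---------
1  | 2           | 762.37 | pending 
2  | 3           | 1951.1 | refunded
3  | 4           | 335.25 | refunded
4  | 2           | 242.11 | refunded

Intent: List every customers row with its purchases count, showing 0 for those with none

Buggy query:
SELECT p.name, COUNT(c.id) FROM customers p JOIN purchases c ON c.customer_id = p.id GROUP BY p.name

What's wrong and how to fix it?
Bug: INNER JOIN drops customers rows that have no matching purchases rows

Fix: Switch to LEFT JOIN to retain unmatched parent rows

Corrected query:
SELECT p.name, COUNT(c.id) FROM customers p LEFT JOIN purchases c ON c.customer_id = p.id GROUP BY p.name

Result:
name  | COUNT(c.id)
------+------------
Bob   | 1          
Carol | 2          
Eve   | 1          
Frank | 0          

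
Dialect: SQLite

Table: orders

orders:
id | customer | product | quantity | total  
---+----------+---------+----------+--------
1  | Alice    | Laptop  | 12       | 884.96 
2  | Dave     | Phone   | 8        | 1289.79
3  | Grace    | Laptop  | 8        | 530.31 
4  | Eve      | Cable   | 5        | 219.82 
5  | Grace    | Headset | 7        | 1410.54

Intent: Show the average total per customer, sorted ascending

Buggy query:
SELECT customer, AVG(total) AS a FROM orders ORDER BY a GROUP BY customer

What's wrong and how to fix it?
Bug: ORDER BY appears before GROUP BY; SQL clause order requires GROUP BY first

Fix: Move ORDER BY to the end, after GROUP BY

Corrected query:
SELECT customer, AVG(total) AS a FROM orders GROUP BY customer ORDER BY a

Result:
customer | a      
---------+--------
Eve      | 219.82 
Alice    | 884.96 
Grace    | 970.425
Dave     | 1289.79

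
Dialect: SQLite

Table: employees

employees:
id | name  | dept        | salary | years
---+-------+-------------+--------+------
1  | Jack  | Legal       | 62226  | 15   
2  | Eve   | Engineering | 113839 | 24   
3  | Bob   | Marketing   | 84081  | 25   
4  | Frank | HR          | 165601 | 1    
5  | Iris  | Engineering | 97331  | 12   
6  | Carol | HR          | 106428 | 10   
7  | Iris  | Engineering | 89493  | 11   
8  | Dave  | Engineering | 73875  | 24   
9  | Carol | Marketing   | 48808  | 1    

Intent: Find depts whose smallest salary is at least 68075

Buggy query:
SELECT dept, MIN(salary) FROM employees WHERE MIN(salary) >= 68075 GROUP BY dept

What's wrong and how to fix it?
Bug: Aggregates like MIN are computed per group after WHERE runs

Fix: Use HAVING for the per-group MIN condition

Corrected query:
SELECT dept, MIN(salary) FROM employees GROUP BY dept HAVING MIN(salary) >= 68075

Result:
dept        | MIN(salary)
------------+------------
Engineering | 73875      
HR          | 106428     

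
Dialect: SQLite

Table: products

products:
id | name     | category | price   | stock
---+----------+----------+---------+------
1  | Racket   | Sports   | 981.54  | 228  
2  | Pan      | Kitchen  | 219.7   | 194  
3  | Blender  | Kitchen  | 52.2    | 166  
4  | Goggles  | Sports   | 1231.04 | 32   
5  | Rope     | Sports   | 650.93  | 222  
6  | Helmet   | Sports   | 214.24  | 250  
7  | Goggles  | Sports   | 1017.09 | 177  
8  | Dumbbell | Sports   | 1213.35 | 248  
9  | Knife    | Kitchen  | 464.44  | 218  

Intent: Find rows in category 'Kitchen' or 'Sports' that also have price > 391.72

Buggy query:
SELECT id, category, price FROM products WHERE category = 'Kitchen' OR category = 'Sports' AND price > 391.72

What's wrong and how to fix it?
Bug: Without parentheses, AND is evaluated before OR, so the price filter only applies to the 'Sports' branch

Fix: Group the OR with parentheses (or use IN), then AND the threshold

Corrected query:
SELECT id, category, price FROM products WHERE (category = 'Kitchen' OR category = 'Sports') AND price > 391.72

Result:
id | category | price  
---+----------+--------
1  | Sports   | 981.54 
4  | Sports   | 1231.04
5  | Sports   | 650.93 
7  | Sports   | 1017.09
8  | Sports   | 1213.35
9  | Kitchen  | 464.44 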